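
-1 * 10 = -10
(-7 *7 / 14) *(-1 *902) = 3157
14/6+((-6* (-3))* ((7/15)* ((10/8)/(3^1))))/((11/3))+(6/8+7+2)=1721/132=13.04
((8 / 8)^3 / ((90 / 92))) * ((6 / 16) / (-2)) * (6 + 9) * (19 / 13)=-437 / 104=-4.20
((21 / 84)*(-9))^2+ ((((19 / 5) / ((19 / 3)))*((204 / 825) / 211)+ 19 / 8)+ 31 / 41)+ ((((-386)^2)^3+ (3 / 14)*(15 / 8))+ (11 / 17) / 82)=37456723629033249854631903 / 11324159000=3307682595151944.60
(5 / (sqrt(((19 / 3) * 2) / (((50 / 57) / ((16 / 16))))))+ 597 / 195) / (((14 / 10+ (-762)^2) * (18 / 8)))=7208 / 2151291207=0.00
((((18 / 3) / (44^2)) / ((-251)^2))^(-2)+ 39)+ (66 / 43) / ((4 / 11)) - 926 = 319848303687964793 / 774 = 413240702439231.00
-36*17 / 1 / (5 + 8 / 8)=-102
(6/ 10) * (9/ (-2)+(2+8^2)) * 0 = 0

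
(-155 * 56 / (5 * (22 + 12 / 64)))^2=771506176 / 126025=6121.85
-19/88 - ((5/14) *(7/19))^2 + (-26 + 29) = 87895/31768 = 2.77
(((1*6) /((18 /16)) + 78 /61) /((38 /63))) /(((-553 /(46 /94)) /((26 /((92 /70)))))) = -825825 /4303367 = -0.19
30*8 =240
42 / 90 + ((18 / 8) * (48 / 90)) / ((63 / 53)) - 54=-1103 / 21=-52.52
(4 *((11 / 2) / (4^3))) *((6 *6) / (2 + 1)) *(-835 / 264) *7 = -5845 / 64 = -91.33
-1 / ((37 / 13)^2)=-169 / 1369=-0.12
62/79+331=26211/79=331.78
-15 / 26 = -0.58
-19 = -19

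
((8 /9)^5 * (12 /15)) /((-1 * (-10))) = 65536 /1476225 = 0.04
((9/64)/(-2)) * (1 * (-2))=9/64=0.14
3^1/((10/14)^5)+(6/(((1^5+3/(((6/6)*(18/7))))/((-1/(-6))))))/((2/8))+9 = 1096098/40625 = 26.98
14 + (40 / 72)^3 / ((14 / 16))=72442 / 5103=14.20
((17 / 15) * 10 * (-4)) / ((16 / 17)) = -289 / 6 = -48.17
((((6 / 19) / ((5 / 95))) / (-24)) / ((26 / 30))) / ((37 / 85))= -1275 / 1924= -0.66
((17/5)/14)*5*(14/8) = 17/8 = 2.12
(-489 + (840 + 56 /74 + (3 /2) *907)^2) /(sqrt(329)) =26531451685 *sqrt(329) /1801604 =267115.83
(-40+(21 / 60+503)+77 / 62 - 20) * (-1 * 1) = -444.59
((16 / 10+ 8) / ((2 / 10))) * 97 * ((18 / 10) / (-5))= -1676.16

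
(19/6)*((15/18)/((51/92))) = 2185/459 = 4.76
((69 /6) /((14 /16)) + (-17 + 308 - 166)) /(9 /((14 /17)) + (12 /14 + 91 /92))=88964 /8227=10.81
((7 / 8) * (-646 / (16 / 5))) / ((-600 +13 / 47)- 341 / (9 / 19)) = 4782015 / 35724544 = 0.13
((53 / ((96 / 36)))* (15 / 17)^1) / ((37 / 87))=207495 / 5032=41.24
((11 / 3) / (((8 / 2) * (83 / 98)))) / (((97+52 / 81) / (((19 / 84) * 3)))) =3591 / 477416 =0.01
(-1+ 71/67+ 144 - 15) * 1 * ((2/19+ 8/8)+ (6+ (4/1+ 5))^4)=8317514712/1273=6533790.03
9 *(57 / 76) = 27 / 4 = 6.75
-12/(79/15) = -180/79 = -2.28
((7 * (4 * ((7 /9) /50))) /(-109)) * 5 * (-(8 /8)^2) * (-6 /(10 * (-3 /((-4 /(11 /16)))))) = -0.02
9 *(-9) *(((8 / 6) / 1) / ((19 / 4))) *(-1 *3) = 1296 / 19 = 68.21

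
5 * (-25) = -125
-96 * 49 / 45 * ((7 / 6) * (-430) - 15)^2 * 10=-7534240000 / 27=-279045925.93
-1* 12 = -12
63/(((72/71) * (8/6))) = 1491/32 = 46.59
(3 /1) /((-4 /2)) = -3 /2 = -1.50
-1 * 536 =-536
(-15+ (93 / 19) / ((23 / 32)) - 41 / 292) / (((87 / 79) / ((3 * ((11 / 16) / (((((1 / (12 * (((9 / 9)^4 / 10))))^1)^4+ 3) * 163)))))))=-74822451165 / 2722169879404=-0.03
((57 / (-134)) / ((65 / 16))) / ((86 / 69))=-15732 / 187265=-0.08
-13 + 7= -6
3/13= 0.23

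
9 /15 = 3 /5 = 0.60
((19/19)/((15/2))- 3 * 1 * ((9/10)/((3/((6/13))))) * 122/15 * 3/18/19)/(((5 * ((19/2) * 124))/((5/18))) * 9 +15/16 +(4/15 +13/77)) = 2366672/4355443196455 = 0.00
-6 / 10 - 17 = -17.60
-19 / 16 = -1.19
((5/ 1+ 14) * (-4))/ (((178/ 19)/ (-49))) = 35378/ 89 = 397.51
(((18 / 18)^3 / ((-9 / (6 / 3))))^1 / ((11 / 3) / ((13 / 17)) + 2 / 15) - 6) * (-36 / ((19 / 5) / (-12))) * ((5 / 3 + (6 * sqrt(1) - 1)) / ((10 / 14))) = -117116160 / 18259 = -6414.16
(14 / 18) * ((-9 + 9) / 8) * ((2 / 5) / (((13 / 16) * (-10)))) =0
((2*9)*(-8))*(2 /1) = -288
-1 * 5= -5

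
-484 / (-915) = 484 / 915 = 0.53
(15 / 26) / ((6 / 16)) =20 / 13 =1.54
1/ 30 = 0.03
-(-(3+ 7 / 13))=3.54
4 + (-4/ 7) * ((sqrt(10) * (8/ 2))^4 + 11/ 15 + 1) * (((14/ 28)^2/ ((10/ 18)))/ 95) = -1085578/ 16625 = -65.30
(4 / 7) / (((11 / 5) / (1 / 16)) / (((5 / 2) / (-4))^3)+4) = -625 / 153321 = -0.00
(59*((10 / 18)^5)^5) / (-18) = -17583370208740234375 / 12922163778453346597864482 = -0.00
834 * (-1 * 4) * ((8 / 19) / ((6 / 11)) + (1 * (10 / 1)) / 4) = -207388 / 19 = -10915.16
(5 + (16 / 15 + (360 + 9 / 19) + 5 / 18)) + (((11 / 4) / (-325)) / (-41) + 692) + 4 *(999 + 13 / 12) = 5059.15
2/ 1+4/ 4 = 3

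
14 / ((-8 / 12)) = -21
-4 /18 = -2 /9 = -0.22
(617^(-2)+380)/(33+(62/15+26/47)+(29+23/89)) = 9076805958645/1599069297629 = 5.68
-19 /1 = -19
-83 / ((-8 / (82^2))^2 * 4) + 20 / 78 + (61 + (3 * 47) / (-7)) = -64028738915 / 4368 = -14658594.07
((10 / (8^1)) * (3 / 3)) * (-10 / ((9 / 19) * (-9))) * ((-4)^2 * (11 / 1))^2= 7356800 / 81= 90824.69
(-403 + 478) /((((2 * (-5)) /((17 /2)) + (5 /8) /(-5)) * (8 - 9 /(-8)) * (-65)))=5440 /55991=0.10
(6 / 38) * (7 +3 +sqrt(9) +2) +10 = 235 / 19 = 12.37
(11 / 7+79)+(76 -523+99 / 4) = -9567 / 28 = -341.68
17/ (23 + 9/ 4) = 68/ 101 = 0.67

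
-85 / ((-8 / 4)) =85 / 2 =42.50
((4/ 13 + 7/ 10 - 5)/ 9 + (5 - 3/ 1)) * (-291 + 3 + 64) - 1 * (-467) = 23081/ 195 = 118.36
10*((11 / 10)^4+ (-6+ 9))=44641 / 1000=44.64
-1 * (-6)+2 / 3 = 20 / 3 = 6.67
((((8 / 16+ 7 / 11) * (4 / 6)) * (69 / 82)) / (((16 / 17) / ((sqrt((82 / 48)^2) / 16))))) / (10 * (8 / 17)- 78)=-166175 / 168419328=-0.00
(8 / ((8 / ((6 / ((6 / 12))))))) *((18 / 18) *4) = 48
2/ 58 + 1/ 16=0.10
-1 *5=-5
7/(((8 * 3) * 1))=7/24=0.29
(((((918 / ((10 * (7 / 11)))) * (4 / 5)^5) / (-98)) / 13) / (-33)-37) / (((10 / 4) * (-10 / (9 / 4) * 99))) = 2577781039 / 76639062500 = 0.03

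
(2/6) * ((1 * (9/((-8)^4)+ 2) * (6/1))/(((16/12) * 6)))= 8201/16384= 0.50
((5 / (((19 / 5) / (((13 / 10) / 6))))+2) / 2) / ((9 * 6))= 521 / 24624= 0.02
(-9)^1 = -9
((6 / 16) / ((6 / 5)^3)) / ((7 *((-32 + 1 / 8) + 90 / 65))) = -1625 / 1598184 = -0.00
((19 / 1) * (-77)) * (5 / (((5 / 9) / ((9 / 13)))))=-118503 / 13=-9115.62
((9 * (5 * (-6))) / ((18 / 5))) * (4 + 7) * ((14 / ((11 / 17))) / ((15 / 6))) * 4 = -28560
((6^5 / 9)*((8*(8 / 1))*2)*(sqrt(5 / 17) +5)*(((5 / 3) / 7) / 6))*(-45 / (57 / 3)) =-6912000 / 133 - 1382400*sqrt(85) / 2261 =-57606.85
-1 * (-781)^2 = -609961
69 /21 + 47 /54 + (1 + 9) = 5351 /378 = 14.16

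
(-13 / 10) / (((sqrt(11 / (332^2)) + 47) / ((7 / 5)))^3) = -309977100486936673038976 / 9021850129027464949350078125 + 59595692734507870304 * sqrt(11) / 9021850129027464949350078125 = -0.00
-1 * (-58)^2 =-3364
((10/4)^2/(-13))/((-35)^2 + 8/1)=-25/64116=-0.00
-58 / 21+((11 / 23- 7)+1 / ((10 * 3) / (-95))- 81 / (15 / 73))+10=-638607 / 1610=-396.65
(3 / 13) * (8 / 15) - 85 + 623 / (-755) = -841166 / 9815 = -85.70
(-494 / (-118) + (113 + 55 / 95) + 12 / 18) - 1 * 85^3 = -2064904088 / 3363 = -614006.57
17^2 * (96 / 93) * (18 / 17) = 9792 / 31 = 315.87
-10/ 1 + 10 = 0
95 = 95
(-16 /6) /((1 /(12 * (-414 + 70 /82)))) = 542048 /41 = 13220.68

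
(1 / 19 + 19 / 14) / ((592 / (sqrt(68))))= 375 * sqrt(17) / 78736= 0.02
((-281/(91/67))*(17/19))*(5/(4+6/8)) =-6401180/32851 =-194.85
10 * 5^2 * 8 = 2000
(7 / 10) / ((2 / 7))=2.45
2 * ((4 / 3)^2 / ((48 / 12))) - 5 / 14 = 67 / 126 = 0.53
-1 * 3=-3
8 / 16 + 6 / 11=23 / 22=1.05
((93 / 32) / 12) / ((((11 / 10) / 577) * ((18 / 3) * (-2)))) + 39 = 28.41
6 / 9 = 2 / 3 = 0.67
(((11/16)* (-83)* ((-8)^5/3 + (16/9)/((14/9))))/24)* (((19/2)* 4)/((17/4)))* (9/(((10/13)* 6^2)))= 6465174859/85680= 75457.22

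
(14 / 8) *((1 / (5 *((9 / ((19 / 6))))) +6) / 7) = 1639 / 1080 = 1.52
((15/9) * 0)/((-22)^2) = 0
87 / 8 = 10.88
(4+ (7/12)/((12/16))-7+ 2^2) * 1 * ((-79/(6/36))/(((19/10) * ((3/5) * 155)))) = -25280/5301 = -4.77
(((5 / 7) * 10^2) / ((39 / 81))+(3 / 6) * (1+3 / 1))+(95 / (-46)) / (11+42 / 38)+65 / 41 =151.77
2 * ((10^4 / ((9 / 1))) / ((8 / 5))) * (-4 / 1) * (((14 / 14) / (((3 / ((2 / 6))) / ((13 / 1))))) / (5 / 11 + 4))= -7150000 / 3969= -1801.46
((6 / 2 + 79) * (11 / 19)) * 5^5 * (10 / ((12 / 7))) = 49328125 / 57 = 865405.70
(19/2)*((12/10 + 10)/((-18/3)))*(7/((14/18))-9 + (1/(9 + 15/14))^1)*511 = -1902964/2115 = -899.75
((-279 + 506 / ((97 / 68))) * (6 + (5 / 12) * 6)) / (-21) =-124865 / 4074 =-30.65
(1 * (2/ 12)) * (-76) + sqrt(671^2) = 1975/ 3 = 658.33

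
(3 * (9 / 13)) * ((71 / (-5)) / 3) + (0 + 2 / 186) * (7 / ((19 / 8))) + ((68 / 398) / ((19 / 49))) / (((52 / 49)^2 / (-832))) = -7664091887 / 22856145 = -335.32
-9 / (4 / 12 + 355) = -27 / 1066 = -0.03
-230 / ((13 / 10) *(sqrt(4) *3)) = -29.49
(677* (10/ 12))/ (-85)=-677/ 102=-6.64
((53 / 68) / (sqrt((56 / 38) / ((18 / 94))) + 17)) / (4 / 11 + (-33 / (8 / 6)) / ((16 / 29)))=-145008 / 136984225 + 5088*sqrt(6251) / 2328731825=-0.00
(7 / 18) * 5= 35 / 18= 1.94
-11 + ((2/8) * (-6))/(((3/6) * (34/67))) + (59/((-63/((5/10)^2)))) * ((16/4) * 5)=-46255/2142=-21.59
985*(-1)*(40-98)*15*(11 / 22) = 428475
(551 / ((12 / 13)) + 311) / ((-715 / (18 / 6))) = -2179 / 572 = -3.81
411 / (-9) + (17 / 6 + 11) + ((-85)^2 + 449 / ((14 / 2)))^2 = 15620682097 / 294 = 53131571.76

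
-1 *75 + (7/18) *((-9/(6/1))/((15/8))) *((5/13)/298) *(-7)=-1307426/17433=-75.00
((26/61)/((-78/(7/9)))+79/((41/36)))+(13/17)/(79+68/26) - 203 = -133.63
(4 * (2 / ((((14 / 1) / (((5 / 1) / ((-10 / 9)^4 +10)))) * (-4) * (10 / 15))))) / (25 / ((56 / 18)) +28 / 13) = -255879 / 28043749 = -0.01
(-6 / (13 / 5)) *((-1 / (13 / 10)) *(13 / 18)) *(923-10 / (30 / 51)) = 15100 / 13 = 1161.54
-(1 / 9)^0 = -1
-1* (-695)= 695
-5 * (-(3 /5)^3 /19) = 27 /475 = 0.06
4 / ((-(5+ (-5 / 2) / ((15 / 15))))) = -8 / 5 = -1.60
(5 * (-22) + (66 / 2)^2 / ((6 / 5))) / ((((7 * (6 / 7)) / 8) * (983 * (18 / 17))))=27115 / 26541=1.02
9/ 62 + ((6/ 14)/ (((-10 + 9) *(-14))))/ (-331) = 72939/ 502789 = 0.15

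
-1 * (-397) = 397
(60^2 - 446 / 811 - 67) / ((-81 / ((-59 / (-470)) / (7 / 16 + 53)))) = -150243736 / 1466551575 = -0.10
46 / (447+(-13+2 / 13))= 299 / 2822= 0.11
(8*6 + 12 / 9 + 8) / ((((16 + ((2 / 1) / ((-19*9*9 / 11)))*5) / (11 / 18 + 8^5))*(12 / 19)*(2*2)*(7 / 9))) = 82404078345 / 1372784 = 60026.98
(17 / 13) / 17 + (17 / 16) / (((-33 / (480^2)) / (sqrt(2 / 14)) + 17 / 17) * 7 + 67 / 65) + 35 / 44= 1061860800 * sqrt(7) / 64287034112393 + 36944324276676107 / 36772183512288796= 1.00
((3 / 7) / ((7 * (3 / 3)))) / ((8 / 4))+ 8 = 787 / 98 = 8.03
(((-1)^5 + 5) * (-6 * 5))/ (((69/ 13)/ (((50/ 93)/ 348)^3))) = -1015625/ 12182444444133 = -0.00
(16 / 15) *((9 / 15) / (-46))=-8 / 575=-0.01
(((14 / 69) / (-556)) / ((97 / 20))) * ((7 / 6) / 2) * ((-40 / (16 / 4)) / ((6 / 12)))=2450 / 2790981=0.00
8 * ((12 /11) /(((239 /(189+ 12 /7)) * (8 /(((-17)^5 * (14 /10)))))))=-4549221828 /2629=-1730400.09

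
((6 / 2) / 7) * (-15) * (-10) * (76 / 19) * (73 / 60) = 2190 / 7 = 312.86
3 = 3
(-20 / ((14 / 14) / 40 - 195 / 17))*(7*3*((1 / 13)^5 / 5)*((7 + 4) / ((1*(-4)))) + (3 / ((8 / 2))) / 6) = 631041020 / 2889773419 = 0.22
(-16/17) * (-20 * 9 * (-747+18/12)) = -2147040/17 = -126296.47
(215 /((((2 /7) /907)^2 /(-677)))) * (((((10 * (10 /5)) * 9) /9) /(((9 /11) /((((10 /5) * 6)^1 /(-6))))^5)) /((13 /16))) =2419029551515308300800 /767637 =3151267528161498.60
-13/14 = -0.93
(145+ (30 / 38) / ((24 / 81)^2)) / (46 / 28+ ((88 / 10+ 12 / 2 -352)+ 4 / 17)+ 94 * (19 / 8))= -111416725 / 81086224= -1.37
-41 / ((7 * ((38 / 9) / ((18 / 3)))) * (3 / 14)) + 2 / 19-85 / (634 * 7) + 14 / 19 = -38.02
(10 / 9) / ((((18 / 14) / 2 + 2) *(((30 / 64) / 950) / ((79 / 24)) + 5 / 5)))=8405600 / 19996317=0.42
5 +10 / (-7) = 25 / 7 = 3.57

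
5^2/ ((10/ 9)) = 45/ 2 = 22.50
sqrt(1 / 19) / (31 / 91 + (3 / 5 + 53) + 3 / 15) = 455 * sqrt(19) / 468046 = 0.00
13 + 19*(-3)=-44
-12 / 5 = -2.40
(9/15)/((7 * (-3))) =-1/35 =-0.03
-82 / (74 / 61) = -2501 / 37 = -67.59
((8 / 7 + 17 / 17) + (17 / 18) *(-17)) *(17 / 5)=-29801 / 630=-47.30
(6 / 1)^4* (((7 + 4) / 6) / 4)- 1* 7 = 587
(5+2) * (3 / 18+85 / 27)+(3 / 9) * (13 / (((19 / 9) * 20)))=239123 / 10260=23.31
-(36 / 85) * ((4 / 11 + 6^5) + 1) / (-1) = 3079836 / 935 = 3293.94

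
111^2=12321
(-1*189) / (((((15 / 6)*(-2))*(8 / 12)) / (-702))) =-199017 / 5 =-39803.40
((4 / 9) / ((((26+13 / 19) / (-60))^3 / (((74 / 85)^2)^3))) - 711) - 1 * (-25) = -90202944015915980854 / 131070864698236125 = -688.20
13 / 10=1.30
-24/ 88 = -3/ 11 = -0.27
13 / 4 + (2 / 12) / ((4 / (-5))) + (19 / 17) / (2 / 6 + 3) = 6889 / 2040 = 3.38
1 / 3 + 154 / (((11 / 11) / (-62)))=-28643 / 3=-9547.67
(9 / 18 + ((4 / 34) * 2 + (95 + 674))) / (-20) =-26171 / 680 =-38.49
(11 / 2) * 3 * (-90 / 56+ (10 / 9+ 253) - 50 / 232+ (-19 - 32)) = 2022647 / 609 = 3321.26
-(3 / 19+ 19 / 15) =-406 / 285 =-1.42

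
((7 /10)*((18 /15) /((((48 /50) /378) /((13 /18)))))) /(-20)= -1911 /160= -11.94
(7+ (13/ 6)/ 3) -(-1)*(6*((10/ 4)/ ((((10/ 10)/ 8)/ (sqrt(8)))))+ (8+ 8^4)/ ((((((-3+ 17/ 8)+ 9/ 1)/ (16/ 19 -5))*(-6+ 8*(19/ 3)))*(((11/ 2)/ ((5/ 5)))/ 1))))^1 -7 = -6748883/ 862290+ 240*sqrt(2) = 331.58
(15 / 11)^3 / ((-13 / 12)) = -40500 / 17303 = -2.34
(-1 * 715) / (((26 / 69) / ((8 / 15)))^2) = -93104 / 65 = -1432.37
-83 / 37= -2.24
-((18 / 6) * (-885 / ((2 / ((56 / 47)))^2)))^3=836670808.51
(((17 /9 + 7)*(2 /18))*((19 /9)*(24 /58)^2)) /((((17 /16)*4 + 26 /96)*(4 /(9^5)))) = 212751360 /182497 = 1165.78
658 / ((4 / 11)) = 3619 / 2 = 1809.50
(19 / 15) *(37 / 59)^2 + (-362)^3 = -2476971384509 / 52215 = -47437927.50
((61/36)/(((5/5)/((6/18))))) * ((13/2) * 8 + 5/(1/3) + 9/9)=1037/27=38.41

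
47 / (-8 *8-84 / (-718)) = -16873 / 22934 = -0.74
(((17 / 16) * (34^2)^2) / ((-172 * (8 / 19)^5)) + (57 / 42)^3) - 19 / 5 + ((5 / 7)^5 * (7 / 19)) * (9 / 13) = -10424916896699853673 / 16712349122560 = -623785.25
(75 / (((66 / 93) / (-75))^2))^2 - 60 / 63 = 701655013012.66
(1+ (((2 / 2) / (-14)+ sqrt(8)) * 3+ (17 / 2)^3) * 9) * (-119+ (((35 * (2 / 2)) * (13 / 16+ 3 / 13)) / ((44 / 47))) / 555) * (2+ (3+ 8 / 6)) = -4219972.05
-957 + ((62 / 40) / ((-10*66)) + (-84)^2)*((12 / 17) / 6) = -14236231 / 112200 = -126.88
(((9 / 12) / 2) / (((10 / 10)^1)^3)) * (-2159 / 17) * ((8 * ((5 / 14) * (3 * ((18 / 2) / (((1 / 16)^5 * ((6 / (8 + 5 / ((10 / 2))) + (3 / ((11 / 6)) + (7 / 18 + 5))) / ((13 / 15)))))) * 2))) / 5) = -173623294.73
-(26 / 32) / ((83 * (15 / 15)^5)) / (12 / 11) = -143 / 15936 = -0.01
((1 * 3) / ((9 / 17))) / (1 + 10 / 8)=68 / 27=2.52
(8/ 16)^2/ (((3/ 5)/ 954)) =795/ 2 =397.50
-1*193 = -193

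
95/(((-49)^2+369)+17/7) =665/19407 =0.03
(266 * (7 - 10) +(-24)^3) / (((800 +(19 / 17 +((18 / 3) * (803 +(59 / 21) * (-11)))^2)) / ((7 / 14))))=-6090063 / 17877445459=-0.00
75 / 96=25 / 32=0.78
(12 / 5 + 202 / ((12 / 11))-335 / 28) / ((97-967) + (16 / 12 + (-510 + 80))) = -73753 / 545440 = -0.14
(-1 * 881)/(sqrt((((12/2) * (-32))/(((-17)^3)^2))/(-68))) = -4328353 * sqrt(51)/12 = -2575885.26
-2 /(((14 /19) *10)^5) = -2476099 /26891200000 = -0.00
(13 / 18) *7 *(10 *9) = 455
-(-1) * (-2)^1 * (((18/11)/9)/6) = -0.06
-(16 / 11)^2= -256 / 121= -2.12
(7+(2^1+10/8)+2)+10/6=167/12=13.92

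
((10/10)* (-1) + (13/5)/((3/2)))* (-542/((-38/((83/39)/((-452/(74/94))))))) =-9154651/236127060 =-0.04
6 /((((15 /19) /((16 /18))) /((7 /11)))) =2128 /495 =4.30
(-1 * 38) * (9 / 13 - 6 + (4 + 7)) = -2812 / 13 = -216.31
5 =5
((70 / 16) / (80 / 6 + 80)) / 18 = 1 / 384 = 0.00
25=25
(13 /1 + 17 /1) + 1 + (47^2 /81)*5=13556 /81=167.36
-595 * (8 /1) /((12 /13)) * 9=-46410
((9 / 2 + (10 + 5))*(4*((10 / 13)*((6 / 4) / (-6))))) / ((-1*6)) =5 / 2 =2.50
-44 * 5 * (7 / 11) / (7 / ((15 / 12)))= -25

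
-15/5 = -3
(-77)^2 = 5929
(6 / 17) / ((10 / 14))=42 / 85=0.49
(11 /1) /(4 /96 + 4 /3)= 8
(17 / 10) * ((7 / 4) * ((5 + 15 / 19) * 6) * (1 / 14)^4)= 561 / 208544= 0.00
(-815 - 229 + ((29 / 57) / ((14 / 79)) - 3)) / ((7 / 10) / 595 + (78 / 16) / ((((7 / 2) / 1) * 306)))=-1416465500 / 7771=-182275.83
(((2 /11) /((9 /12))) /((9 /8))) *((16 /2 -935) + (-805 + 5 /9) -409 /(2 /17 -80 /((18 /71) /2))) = -372.97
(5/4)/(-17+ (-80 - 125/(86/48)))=-215/28684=-0.01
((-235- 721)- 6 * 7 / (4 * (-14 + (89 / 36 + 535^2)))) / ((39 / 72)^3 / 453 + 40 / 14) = -61685403404276736 / 184378288831145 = -334.56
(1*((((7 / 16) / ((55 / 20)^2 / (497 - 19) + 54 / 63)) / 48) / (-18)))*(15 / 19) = -11711 / 25573392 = -0.00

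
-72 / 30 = -12 / 5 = -2.40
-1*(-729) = 729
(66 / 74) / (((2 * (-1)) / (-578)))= 9537 / 37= 257.76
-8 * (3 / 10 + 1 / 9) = -148 / 45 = -3.29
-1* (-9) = 9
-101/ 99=-1.02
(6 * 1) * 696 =4176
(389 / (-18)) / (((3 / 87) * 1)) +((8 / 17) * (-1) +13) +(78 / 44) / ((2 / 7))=-4092977 / 6732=-607.99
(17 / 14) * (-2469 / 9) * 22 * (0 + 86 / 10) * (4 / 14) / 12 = -1500.62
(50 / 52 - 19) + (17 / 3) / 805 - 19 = -37.03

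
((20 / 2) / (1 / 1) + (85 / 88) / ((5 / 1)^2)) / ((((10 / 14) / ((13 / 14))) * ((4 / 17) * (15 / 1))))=976157 / 264000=3.70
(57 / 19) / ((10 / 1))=3 / 10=0.30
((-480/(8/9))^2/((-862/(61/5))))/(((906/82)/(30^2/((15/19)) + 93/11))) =-307104692760/715891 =-428982.47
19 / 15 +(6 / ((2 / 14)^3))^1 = 30889 / 15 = 2059.27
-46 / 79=-0.58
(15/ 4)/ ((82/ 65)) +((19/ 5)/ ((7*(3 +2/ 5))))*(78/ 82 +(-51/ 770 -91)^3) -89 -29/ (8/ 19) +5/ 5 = -120734.72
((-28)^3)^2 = 481890304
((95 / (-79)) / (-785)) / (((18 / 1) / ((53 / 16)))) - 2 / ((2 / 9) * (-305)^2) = 61527599 / 332291253600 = 0.00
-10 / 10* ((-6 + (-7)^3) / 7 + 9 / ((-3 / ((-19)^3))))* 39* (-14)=11207820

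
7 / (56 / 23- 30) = -161 / 634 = -0.25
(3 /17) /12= 1 /68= 0.01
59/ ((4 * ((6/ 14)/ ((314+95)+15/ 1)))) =43778/ 3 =14592.67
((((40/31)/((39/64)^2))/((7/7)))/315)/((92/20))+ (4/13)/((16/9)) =47955067/273287196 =0.18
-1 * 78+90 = 12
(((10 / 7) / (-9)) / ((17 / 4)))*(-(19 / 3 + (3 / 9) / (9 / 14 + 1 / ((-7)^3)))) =2360 / 9219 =0.26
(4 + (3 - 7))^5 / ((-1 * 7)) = 0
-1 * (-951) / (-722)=-951 / 722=-1.32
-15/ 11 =-1.36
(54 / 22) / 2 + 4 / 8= 19 / 11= 1.73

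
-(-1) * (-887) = -887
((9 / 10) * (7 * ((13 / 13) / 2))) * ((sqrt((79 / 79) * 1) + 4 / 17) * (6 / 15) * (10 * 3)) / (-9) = -441 / 85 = -5.19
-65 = -65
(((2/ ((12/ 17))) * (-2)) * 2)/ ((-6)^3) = 17/ 324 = 0.05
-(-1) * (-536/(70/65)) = -3484/7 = -497.71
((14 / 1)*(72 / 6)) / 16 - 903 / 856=8085 / 856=9.45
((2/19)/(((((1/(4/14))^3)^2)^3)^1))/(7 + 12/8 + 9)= 1048576/1082895042610448585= 0.00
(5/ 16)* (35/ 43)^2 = 6125/ 29584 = 0.21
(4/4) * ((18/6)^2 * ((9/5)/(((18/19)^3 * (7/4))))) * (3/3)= 6859/630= 10.89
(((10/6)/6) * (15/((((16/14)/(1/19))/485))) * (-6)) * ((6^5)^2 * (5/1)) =-3207541680000/19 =-168817983157.89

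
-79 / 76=-1.04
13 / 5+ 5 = 38 / 5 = 7.60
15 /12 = 5 /4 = 1.25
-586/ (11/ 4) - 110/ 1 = -3554/ 11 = -323.09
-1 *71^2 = -5041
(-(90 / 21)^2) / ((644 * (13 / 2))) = -450 / 102557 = -0.00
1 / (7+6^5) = 0.00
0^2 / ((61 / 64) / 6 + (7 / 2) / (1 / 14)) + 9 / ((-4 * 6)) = -0.38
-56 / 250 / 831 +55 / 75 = 76147 / 103875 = 0.73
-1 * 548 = -548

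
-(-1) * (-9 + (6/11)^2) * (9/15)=-5.22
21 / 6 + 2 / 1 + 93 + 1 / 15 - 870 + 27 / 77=-1781201 / 2310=-771.08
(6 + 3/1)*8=72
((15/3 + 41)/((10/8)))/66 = 92/165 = 0.56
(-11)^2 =121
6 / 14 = 0.43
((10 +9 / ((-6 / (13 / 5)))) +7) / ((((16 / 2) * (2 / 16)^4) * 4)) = 8384 / 5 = 1676.80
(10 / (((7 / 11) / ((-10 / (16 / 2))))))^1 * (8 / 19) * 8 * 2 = -132.33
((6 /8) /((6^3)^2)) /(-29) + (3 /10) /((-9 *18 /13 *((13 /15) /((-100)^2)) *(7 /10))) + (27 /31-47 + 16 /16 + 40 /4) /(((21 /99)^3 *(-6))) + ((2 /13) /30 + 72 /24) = 273815701955767 /1246847696640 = 219.61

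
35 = 35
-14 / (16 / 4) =-7 / 2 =-3.50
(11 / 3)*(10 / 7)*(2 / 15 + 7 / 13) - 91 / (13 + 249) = 680555 / 214578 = 3.17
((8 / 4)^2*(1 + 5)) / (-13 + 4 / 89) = -2136 / 1153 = -1.85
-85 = -85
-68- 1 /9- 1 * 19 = -784 /9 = -87.11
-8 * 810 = -6480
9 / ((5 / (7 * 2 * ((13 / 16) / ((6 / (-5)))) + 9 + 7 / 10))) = 159 / 400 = 0.40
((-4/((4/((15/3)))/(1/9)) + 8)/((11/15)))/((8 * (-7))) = -335/1848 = -0.18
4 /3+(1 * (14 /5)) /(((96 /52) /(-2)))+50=483 /10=48.30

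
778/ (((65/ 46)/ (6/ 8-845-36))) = -31502387/ 65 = -484652.11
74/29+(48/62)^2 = 87818/27869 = 3.15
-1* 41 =-41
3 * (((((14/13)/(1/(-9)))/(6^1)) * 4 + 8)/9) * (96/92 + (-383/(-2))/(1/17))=1498010/897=1670.02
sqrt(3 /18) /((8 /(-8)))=-sqrt(6) /6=-0.41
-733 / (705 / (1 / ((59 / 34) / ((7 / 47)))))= -174454 / 1954965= -0.09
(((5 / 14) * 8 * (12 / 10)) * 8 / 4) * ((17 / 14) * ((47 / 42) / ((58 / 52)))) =8.35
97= 97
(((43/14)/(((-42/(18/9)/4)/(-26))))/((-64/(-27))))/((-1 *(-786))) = 1677/205408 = 0.01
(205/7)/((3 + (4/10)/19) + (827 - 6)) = 19475/547974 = 0.04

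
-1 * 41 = -41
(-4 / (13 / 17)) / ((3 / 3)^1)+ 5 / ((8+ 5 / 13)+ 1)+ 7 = 3651 / 1586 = 2.30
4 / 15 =0.27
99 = 99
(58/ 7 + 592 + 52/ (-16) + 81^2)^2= 40170180625/ 784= 51237475.29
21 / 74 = 0.28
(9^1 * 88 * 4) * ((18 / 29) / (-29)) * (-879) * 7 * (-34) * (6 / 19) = -71577209088 / 15979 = -4479454.85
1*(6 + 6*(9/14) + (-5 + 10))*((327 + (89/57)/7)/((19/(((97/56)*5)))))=2216.05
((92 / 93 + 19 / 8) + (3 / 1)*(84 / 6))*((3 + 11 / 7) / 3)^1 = 135004 / 1953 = 69.13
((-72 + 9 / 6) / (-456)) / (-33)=-47 / 10032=-0.00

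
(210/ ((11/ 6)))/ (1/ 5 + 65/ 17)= 5950/ 209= 28.47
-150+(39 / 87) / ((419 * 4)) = -7290587 / 48604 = -150.00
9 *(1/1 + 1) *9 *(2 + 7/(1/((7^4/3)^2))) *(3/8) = 1089547875/4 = 272386968.75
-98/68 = -49/34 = -1.44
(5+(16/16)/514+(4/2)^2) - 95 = -44203/514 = -86.00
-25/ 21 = -1.19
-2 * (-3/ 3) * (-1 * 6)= -12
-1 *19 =-19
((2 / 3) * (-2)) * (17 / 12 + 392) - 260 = -7061 / 9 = -784.56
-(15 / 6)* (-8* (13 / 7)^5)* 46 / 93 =341589560 / 1563051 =218.54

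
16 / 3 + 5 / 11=191 / 33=5.79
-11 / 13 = -0.85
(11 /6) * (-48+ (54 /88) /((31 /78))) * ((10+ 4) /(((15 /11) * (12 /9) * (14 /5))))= -116171 /496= -234.22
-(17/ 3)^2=-289/ 9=-32.11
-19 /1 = -19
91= 91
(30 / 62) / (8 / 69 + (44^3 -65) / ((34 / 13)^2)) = 70380 / 1810002301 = 0.00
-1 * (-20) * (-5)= -100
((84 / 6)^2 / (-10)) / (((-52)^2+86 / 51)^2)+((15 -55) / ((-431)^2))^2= -4321736687922329 / 1642647278948662380250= -0.00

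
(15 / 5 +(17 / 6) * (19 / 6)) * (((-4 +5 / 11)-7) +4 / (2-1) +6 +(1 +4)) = 53.33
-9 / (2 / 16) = -72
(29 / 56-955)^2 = 2857009401 / 3136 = 911036.16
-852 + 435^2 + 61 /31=188374.97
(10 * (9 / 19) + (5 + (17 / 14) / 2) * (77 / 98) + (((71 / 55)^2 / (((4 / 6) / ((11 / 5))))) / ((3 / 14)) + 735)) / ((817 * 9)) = 7883580451 / 75302073000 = 0.10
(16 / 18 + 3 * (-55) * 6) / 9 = -8902 / 81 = -109.90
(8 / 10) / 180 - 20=-4499 / 225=-20.00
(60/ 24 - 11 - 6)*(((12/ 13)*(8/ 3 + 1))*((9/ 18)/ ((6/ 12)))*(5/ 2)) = -1595/ 13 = -122.69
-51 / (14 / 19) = -69.21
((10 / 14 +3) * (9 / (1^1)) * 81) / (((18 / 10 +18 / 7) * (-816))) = -1755 / 2312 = -0.76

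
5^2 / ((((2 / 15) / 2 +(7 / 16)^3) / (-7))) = -10752000 / 9241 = -1163.51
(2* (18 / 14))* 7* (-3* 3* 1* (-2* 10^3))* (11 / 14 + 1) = 4050000 / 7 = 578571.43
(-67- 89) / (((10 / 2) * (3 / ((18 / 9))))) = -20.80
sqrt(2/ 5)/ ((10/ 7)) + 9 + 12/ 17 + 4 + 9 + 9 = 7 * sqrt(10)/ 50 + 539/ 17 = 32.15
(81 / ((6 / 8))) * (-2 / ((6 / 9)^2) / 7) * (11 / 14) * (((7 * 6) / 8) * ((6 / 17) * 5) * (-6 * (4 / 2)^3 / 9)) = 320760 / 119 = 2695.46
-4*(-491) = 1964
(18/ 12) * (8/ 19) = 12/ 19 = 0.63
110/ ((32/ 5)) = 275/ 16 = 17.19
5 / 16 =0.31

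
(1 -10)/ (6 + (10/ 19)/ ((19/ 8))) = -3249/ 2246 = -1.45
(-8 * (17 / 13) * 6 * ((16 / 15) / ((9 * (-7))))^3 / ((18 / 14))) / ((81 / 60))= 4456448 / 25389593775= 0.00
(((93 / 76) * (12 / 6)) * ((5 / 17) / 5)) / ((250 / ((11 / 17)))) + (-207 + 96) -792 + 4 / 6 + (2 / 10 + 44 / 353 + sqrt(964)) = -2622575194243 / 2907484500 + 2 * sqrt(241) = -870.96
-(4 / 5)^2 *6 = -96 / 25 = -3.84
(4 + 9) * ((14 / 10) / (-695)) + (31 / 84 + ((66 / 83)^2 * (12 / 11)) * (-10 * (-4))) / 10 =11139974873 / 4021798200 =2.77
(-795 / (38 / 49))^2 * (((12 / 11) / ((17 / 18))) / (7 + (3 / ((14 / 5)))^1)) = 1147223970900 / 7628291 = 150390.69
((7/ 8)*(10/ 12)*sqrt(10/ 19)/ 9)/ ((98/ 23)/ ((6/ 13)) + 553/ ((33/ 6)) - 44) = 1771*sqrt(190)/ 27318960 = 0.00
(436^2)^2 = 36136489216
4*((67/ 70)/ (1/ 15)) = 402/ 7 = 57.43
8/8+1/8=9/8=1.12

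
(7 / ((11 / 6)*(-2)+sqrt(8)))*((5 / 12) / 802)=-55 / 22456 - 15*sqrt(2) / 11228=-0.00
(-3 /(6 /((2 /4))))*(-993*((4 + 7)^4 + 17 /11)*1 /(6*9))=13328377 /198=67315.04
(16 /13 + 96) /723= 1264 /9399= 0.13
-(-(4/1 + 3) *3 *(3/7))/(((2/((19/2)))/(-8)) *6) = -57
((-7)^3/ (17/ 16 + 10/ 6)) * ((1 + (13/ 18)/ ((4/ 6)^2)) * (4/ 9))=-19208/ 131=-146.63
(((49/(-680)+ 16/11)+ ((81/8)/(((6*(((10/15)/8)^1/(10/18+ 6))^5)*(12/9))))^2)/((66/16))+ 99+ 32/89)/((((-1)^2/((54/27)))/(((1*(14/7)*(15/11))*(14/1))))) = 4877976606824695852419891376/18124227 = 269141222233902491533.56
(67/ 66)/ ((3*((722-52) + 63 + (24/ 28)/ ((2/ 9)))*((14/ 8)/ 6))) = 134/ 85107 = 0.00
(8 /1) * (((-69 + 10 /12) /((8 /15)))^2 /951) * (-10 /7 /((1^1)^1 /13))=-271831625 /106512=-2552.12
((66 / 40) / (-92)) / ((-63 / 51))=187 / 12880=0.01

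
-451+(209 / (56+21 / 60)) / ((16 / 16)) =-504097 / 1127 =-447.29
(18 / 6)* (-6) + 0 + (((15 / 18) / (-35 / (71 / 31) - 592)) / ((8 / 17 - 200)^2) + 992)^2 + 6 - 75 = 8717819922250867550423591023753 / 8859780180691964745744384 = 983977.00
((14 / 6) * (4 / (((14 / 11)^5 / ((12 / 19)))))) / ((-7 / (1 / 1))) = -161051 / 638666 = -0.25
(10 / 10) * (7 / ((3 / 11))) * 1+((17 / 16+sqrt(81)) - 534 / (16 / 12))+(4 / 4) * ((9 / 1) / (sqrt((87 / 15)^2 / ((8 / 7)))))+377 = 90 * sqrt(14) / 203+587 / 48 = 13.89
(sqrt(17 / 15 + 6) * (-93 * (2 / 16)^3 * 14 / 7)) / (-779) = 31 * sqrt(1605) / 997120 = 0.00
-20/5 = -4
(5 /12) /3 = 5 /36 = 0.14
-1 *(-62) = 62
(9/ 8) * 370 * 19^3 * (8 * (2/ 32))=11420235/ 8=1427529.38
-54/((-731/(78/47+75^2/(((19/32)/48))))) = 1289905884/38399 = 33592.17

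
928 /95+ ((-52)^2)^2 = 694604448 /95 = 7311625.77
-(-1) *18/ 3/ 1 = 6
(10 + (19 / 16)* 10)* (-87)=-15225 / 8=-1903.12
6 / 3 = 2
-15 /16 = -0.94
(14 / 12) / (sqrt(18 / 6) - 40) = -140 / 4791 - 7* sqrt(3) / 9582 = -0.03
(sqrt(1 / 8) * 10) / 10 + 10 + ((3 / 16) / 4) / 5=sqrt(2) / 4 + 3203 / 320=10.36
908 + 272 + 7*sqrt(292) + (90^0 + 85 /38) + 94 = 14*sqrt(73) + 48535 /38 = 1396.85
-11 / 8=-1.38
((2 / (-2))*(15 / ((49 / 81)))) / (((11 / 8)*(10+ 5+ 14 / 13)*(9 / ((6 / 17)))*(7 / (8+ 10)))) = -1516320 / 13405469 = -0.11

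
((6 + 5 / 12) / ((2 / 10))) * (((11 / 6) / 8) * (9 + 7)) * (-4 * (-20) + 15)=402325 / 36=11175.69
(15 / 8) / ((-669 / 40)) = -25 / 223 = -0.11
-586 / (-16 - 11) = 586 / 27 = 21.70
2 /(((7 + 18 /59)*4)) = 0.07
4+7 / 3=19 / 3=6.33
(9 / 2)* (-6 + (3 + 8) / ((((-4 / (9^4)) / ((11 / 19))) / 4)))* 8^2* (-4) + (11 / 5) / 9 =41160701009 / 855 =48141170.77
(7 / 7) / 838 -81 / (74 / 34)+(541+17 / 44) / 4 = 267754731 / 2728528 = 98.13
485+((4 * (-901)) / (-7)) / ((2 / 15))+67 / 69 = 2099794 / 483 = 4347.40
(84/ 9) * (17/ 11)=14.42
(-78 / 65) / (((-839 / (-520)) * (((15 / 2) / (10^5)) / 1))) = -8320000 / 839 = -9916.57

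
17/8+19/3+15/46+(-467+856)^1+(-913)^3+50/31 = -13023055046177/17112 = -761048097.60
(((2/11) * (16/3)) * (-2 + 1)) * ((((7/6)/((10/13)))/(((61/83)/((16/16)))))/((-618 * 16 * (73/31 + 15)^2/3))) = 7258433/3600781770960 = 0.00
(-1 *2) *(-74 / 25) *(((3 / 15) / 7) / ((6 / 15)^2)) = 37 / 35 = 1.06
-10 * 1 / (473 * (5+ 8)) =-0.00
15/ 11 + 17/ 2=217/ 22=9.86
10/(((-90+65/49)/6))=-588/869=-0.68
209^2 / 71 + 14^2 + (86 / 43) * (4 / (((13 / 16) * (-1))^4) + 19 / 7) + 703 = 21831780484 / 14194817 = 1538.01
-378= -378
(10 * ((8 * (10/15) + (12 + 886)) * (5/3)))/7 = 135500/63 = 2150.79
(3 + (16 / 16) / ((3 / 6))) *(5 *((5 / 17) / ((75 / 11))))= 55 / 51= 1.08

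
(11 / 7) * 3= 4.71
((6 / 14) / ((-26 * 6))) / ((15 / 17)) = -17 / 5460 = -0.00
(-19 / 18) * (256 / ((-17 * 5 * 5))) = 2432 / 3825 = 0.64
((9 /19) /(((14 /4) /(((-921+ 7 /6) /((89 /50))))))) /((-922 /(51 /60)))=1407345 /21827428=0.06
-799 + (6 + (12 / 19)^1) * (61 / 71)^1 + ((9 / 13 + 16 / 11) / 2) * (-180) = -190306465 / 192907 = -986.52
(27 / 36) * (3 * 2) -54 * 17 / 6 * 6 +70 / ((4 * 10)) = -3647 / 4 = -911.75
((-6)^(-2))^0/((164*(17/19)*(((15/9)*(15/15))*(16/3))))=171/223040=0.00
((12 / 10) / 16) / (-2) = -3 / 80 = -0.04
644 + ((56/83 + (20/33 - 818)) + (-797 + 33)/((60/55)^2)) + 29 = -25824107/32868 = -785.69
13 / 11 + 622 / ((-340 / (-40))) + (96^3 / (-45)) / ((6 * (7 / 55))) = -33604553 / 1309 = -25671.93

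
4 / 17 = 0.24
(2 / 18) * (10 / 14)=5 / 63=0.08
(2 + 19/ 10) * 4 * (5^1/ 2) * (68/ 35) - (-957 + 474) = 19557/ 35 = 558.77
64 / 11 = 5.82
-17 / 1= -17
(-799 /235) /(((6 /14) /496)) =-59024 /15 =-3934.93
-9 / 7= -1.29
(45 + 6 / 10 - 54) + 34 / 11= -292 / 55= -5.31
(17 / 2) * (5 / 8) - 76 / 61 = 3969 / 976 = 4.07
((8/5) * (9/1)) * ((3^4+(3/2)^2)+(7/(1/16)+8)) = 14634/5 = 2926.80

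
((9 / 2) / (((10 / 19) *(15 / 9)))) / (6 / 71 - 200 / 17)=-32589 / 74200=-0.44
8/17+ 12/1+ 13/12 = 2765/204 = 13.55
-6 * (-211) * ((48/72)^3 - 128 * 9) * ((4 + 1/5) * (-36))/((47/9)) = 9920619072/235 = 42215400.31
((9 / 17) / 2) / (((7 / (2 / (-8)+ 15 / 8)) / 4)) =0.25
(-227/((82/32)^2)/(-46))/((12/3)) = 7264/38663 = 0.19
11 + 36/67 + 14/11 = 9441/737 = 12.81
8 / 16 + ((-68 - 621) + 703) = 29 / 2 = 14.50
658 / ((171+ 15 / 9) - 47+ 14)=1974 / 419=4.71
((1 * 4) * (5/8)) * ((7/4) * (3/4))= 105/32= 3.28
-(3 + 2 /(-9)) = -25 /9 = -2.78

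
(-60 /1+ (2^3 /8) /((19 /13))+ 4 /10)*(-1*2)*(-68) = -8012.55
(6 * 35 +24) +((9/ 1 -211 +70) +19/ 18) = 1855/ 18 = 103.06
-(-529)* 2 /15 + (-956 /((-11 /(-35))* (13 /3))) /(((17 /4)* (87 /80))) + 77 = -4593713 /1057485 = -4.34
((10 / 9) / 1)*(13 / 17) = 130 / 153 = 0.85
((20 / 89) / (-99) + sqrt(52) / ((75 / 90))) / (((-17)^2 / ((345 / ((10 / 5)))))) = -1150 / 848793 + 414 * sqrt(13) / 289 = 5.16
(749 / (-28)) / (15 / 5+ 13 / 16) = -428 / 61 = -7.02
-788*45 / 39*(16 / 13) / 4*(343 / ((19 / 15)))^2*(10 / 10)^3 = -1251550062000 / 61009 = -20514187.45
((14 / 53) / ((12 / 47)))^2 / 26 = 0.04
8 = 8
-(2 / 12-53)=317 / 6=52.83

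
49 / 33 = 1.48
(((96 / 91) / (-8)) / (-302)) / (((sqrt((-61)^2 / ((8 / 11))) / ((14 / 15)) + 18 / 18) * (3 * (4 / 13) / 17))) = -1904 / 1390393957 + 31110 * sqrt(22) / 1390393957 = 0.00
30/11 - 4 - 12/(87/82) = -12.58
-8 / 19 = -0.42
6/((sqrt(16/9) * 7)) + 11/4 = 95/28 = 3.39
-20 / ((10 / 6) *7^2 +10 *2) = -12 / 61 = -0.20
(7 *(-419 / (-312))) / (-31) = -0.30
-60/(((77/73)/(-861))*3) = 179580/11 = 16325.45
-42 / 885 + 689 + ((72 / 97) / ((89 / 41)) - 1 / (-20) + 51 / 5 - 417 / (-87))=208076298163 / 295421260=704.34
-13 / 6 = -2.17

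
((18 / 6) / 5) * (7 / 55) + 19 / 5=1066 / 275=3.88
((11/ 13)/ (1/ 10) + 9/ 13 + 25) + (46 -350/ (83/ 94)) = -341214/ 1079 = -316.23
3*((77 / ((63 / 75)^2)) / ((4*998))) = 6875 / 83832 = 0.08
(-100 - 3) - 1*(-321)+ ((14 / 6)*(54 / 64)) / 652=4548415 / 20864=218.00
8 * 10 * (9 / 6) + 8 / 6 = 364 / 3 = 121.33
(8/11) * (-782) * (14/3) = -87584/33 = -2654.06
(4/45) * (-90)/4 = -2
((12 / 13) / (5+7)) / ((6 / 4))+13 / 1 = 13.05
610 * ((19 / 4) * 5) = 28975 / 2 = 14487.50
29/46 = 0.63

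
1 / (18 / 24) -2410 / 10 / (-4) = 739 / 12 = 61.58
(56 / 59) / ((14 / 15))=60 / 59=1.02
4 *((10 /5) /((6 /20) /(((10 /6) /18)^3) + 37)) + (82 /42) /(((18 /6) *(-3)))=-9687161 /49011669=-0.20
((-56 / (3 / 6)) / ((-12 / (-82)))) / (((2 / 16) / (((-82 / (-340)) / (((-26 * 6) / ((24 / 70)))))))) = 53792 / 16575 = 3.25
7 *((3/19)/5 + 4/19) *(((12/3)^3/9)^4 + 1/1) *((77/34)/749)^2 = 19233221161/485255102940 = 0.04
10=10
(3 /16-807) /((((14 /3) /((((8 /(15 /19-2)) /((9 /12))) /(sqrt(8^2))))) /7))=245271 /184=1332.99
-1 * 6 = -6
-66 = -66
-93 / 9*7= -217 / 3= -72.33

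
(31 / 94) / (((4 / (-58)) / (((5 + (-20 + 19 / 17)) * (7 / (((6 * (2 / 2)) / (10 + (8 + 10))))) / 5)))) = 5198018 / 11985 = 433.71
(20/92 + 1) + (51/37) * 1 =2.60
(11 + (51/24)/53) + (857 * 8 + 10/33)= 96087865/13992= 6867.34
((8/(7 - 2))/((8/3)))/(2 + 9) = 3/55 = 0.05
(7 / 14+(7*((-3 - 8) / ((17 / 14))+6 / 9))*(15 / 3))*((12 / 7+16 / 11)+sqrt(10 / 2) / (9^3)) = -331718 / 357 - 29909*sqrt(5) / 74358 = -930.08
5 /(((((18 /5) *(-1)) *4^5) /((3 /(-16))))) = 25 /98304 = 0.00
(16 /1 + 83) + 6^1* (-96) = -477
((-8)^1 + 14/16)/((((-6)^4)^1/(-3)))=19/1152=0.02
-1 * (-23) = 23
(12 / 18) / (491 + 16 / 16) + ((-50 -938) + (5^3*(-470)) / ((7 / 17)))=-742181501 / 5166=-143666.57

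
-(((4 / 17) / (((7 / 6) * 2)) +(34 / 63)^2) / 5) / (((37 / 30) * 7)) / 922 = -26456 / 2685402909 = -0.00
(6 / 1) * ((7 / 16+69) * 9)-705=24357 / 8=3044.62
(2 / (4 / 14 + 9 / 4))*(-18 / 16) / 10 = -63 / 710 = -0.09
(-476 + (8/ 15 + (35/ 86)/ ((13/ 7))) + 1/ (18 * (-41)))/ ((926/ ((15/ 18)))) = -490150309/ 1146041676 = -0.43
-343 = -343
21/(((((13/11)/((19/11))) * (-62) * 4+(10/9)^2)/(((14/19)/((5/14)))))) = -83349/324055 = -0.26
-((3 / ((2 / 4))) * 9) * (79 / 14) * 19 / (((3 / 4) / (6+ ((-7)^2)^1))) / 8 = -742995 / 14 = -53071.07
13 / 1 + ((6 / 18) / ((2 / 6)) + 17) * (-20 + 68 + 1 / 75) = 21931 / 25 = 877.24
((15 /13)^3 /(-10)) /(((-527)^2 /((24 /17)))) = -8100 /10372900421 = -0.00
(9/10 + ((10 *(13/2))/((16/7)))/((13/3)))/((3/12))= 597/20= 29.85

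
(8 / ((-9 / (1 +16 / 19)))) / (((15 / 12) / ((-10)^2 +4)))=-23296 / 171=-136.23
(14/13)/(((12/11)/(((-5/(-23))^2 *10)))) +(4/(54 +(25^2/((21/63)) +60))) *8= 507803/1052181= 0.48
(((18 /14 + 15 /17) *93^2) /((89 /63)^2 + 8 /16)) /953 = 2530455228 /320958011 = 7.88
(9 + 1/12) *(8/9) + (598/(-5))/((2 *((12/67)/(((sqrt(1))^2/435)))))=572101/78300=7.31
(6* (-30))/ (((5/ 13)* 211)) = -468/ 211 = -2.22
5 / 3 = 1.67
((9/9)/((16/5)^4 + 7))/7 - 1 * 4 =-1956883/489377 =-4.00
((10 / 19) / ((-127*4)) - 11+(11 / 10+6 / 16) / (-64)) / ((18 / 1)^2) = -68098847 / 2001438720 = -0.03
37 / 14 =2.64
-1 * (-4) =4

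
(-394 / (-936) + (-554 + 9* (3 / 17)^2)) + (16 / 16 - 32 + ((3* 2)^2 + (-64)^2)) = 479833685 / 135252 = 3547.70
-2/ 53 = -0.04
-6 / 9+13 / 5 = 1.93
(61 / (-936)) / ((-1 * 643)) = 61 / 601848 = 0.00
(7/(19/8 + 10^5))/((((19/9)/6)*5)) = 336/8444645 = 0.00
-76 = -76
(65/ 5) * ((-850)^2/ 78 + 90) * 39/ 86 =2370940/ 43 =55138.14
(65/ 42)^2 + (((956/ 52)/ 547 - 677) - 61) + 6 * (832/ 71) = -592488516883/ 890610084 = -665.26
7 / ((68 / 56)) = 98 / 17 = 5.76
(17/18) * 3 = 2.83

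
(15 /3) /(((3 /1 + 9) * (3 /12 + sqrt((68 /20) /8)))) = 0.46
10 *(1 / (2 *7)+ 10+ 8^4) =287425 / 7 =41060.71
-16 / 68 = -4 / 17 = -0.24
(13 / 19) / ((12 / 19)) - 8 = -83 / 12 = -6.92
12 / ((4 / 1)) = 3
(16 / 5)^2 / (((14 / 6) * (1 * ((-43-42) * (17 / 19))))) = -14592 / 252875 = -0.06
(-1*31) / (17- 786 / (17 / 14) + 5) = 527 / 10630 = 0.05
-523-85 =-608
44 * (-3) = -132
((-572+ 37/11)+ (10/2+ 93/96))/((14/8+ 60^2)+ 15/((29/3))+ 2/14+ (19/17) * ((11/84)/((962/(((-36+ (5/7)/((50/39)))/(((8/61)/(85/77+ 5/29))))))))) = -32218898845042/206333762417101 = -0.16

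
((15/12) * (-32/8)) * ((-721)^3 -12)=1874026865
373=373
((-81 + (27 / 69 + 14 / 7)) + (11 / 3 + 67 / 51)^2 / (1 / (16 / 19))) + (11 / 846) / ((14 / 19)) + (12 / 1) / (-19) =-87258015403 / 1495814292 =-58.33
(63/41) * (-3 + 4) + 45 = 1908/41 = 46.54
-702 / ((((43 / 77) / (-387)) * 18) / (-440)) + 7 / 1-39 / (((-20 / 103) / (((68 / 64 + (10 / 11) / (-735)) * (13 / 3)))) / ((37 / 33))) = -203042231320997 / 17075520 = -11890837.37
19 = 19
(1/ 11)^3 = 1/ 1331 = 0.00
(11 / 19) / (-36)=-11 / 684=-0.02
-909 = -909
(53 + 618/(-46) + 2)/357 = 956/8211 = 0.12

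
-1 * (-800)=800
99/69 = 33/23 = 1.43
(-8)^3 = -512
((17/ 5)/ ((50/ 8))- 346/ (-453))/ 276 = 37027/ 7814250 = 0.00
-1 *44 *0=0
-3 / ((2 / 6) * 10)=-9 / 10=-0.90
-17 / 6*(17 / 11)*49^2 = -693889 / 66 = -10513.47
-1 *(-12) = 12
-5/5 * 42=-42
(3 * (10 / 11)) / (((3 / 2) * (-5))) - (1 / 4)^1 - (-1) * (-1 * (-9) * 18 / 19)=6615 / 836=7.91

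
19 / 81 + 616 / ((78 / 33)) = 274675 / 1053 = 260.85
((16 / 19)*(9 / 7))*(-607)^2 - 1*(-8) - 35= 53053065 / 133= 398895.23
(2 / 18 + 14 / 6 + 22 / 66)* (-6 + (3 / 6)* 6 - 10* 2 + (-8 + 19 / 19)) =-250 / 3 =-83.33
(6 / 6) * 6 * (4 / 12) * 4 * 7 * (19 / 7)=152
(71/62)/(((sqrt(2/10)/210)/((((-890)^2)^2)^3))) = 1841313458579029255962749055000000000000 * sqrt(5)/31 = 132816195524772668950379900000000000000.00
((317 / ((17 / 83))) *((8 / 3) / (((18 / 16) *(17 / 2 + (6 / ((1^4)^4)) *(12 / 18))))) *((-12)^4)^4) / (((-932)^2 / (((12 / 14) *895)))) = 1547988733699426244100096 / 32301955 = 47922447223377849.55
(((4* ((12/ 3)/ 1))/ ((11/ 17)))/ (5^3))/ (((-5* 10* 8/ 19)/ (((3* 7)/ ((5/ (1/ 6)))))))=-2261/ 343750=-0.01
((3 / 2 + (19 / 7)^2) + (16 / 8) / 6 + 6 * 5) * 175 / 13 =288125 / 546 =527.70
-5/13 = -0.38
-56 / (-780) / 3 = 14 / 585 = 0.02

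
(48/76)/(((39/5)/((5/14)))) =50/1729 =0.03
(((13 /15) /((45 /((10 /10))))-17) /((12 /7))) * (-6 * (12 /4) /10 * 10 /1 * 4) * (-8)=-1283744 /225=-5705.53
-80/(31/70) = -5600/31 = -180.65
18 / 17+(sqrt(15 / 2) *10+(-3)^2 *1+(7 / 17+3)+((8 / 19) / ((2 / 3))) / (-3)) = 4283 / 323+5 *sqrt(30) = 40.65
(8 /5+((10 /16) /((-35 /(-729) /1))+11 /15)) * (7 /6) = 2579 /144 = 17.91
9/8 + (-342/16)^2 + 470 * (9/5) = 83457/64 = 1304.02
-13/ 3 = -4.33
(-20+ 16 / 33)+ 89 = 2293 / 33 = 69.48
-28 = -28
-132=-132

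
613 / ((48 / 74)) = 22681 / 24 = 945.04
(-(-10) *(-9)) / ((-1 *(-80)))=-9 / 8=-1.12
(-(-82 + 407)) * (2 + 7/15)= -2405/3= -801.67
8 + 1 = 9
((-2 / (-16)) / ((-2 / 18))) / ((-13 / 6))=27 / 52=0.52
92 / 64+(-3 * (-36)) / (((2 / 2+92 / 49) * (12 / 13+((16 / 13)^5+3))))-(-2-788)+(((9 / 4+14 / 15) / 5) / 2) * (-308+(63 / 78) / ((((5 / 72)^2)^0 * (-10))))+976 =30765124340585651 / 18368031084000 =1674.93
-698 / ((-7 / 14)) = 1396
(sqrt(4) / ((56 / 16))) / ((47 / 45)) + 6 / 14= 321 / 329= 0.98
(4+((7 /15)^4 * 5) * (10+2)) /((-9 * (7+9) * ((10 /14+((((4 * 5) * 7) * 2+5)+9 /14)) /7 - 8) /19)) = -2688728 /97959375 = -0.03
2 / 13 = 0.15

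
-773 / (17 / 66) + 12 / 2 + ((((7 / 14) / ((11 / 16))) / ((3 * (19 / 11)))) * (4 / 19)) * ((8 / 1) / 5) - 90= -283990738 / 92055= -3085.01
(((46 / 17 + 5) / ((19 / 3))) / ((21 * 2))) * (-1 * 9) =-1179 / 4522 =-0.26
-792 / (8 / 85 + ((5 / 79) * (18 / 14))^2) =-20587061880 / 2618597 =-7861.87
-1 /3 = -0.33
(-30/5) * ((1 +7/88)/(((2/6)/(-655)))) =560025/44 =12727.84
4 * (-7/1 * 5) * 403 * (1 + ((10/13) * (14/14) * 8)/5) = -125860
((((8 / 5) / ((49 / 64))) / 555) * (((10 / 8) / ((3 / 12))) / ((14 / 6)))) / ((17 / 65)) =0.03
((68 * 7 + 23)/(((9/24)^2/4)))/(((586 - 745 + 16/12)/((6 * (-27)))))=6898176/473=14583.88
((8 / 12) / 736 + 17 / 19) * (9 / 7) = 1.15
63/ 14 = 4.50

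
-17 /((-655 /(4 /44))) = 17 /7205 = 0.00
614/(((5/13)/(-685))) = -1093534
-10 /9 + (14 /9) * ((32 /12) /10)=-94 /135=-0.70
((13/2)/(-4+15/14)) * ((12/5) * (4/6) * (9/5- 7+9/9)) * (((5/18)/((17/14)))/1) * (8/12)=71344/31365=2.27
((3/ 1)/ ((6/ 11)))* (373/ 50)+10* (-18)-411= -54997/ 100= -549.97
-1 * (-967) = 967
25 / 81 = 0.31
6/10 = 3/5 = 0.60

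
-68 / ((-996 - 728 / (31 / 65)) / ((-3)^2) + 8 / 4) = 9486 / 38819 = 0.24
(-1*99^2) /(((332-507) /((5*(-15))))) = -29403 /7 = -4200.43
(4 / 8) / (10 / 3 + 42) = 0.01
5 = 5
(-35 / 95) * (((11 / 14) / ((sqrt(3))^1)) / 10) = -11 * sqrt(3) / 1140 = -0.02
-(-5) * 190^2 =180500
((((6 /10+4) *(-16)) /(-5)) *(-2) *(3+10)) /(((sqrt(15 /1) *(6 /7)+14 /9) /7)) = 51688728 /106675 - 28481544 *sqrt(15) /106675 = -549.52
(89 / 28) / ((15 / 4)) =89 / 105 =0.85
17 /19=0.89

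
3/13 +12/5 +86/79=19099/5135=3.72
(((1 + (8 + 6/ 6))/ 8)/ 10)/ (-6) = -1/ 48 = -0.02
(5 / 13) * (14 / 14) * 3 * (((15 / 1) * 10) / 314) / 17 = 0.03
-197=-197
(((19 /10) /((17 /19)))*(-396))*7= -500346 /85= -5886.42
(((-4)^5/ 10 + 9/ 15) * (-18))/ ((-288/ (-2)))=509/ 40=12.72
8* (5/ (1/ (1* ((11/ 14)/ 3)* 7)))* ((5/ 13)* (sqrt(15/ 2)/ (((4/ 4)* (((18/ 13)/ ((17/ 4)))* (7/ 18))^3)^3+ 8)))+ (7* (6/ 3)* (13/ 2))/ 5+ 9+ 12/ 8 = 26602337849108110192675* sqrt(30)/ 15090780759361739166684+ 287/ 10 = 38.36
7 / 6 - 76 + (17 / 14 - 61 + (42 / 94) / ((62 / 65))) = -8209213 / 61194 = -134.15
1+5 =6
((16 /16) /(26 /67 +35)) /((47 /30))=2010 /111437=0.02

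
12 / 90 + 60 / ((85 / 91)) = 16414 / 255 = 64.37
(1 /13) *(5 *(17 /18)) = 85 /234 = 0.36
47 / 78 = 0.60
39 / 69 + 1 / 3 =62 / 69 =0.90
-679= -679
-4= -4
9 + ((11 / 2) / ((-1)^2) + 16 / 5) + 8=257 / 10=25.70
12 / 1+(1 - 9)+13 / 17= 81 / 17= 4.76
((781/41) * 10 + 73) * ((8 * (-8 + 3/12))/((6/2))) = -223262/41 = -5445.41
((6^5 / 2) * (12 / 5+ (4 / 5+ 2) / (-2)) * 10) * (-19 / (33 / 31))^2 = 1498698720 / 121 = 12385939.83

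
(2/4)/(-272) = -1/544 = -0.00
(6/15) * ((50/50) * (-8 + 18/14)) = -94/35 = -2.69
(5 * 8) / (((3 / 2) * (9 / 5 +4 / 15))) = 400 / 31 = 12.90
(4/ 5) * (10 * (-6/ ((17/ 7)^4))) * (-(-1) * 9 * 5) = -5186160/ 83521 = -62.09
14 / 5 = 2.80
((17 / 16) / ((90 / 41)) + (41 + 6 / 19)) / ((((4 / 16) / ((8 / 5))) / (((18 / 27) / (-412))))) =-0.43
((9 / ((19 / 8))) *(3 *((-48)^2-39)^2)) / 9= 123125400 / 19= 6480284.21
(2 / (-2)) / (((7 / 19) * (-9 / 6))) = 38 / 21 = 1.81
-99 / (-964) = 0.10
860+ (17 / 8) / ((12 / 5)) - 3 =82357 / 96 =857.89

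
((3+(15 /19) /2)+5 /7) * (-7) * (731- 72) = -720287 /38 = -18954.92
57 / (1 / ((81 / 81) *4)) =228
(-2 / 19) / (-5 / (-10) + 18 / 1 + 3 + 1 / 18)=-9 / 1843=-0.00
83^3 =571787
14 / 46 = 7 / 23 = 0.30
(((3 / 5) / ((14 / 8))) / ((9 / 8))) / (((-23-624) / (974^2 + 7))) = -30357856 / 67935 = -446.87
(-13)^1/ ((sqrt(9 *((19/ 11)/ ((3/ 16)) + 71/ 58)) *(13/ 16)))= -16 *sqrt(1529286)/ 11985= -1.65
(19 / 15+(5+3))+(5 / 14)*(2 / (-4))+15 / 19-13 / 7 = 64003 / 7980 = 8.02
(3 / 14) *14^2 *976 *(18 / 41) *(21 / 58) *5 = 38737440 / 1189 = 32579.85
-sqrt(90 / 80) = -3 * sqrt(2) / 4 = -1.06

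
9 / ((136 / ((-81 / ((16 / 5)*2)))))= -0.84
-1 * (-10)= 10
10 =10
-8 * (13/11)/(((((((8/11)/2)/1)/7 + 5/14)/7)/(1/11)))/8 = -1.84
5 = 5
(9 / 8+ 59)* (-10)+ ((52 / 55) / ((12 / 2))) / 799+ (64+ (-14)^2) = -179954671 / 527340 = -341.25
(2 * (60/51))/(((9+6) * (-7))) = -8/357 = -0.02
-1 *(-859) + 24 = 883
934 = 934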